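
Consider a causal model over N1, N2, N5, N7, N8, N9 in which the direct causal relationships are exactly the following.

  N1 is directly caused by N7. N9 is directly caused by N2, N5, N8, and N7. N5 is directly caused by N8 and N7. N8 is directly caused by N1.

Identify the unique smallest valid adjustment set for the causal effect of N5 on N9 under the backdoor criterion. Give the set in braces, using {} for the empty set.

Variables eligible for adjustment (non-descendants of N5, excluding N5 and N9): {N1, N2, N7, N8}.
Backdoor paths from N5 to N9:
  P1: N5 <- N7 -> N1 -> N8 -> N9
  P2: N5 <- N7 -> N9
  P3: N5 <- N8 <- N1 <- N7 -> N9
  P4: N5 <- N8 -> N9
The empty set is not sufficient: P1 (N5 <- N7 -> N1 -> N8 -> N9) has no collider blocking it and no conditioned non-collider, so it is open.
Try {N7, N8}:
  P1: blocked at fork node N7 ∈ conditioning set.
  P2: blocked at fork node N7 ∈ conditioning set.
  P3: blocked at chain node N8 ∈ conditioning set.
  P4: blocked at fork node N8 ∈ conditioning set.
{N7, N8} contains no descendant of N5 and blocks every backdoor path.
Every element of {N7, N8} is needed (dropping N7 leaves P2 open; dropping N8 leaves P4 open), so no proper subset is valid.
Among all size-2 subsets of the eligible variables, only {N7, N8} blocks every backdoor path, so it is the unique smallest valid adjustment set.

{N7, N8}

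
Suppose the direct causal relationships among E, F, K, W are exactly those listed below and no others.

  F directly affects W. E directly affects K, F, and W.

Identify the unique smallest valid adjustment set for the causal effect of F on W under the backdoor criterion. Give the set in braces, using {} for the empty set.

{E}

Variables eligible for adjustment (non-descendants of F, excluding F and W): {E, K}.
Backdoor paths from F to W:
  P1: F <- E -> W
The empty set is not sufficient: P1 (F <- E -> W) has no collider blocking it and no conditioned non-collider, so it is open.
Try {E}:
  P1: blocked at fork node E ∈ conditioning set.
{E} contains no descendant of F and blocks every backdoor path.
No other singleton works — e.g. {K} leaves P1 open — so {E} is the unique smallest valid adjustment set.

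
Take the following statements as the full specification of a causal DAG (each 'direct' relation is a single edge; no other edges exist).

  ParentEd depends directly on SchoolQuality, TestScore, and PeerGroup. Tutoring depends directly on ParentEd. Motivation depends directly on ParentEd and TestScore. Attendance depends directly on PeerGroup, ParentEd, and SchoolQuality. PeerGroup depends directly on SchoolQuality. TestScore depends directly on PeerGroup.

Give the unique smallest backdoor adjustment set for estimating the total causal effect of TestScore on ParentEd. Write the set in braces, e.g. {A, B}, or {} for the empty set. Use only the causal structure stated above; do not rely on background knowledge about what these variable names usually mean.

{PeerGroup}

Variables eligible for adjustment (non-descendants of TestScore, excluding TestScore and ParentEd): {PeerGroup, SchoolQuality}.
Backdoor paths from TestScore to ParentEd:
  P1: TestScore <- PeerGroup <- SchoolQuality -> ParentEd
  P2: TestScore <- PeerGroup <- SchoolQuality -> Attendance <- ParentEd
  P3: TestScore <- PeerGroup -> ParentEd
  P4: TestScore <- PeerGroup -> Attendance <- SchoolQuality -> ParentEd
  P5: TestScore <- PeerGroup -> Attendance <- ParentEd
The empty set is not sufficient: P1 (TestScore <- PeerGroup <- SchoolQuality -> ParentEd) has no collider blocking it and no conditioned non-collider, so it is open.
Try {PeerGroup}:
  P1: blocked at chain node PeerGroup ∈ conditioning set.
  P2: blocked at chain node PeerGroup ∈ conditioning set.
  P3: blocked at fork node PeerGroup ∈ conditioning set.
  P4: blocked at fork node PeerGroup ∈ conditioning set.
  P5: blocked at fork node PeerGroup ∈ conditioning set.
{PeerGroup} contains no descendant of TestScore and blocks every backdoor path.
No other singleton works — e.g. {SchoolQuality} leaves P3 open — so {PeerGroup} is the unique smallest valid adjustment set.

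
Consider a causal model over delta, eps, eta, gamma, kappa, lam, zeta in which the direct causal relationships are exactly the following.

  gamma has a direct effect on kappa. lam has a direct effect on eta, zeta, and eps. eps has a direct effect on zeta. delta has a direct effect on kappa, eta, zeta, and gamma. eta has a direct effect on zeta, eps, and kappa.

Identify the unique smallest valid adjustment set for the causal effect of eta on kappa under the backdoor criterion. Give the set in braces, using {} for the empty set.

Variables eligible for adjustment (non-descendants of eta, excluding eta and kappa): {delta, gamma, lam}.
Backdoor paths from eta to kappa:
  P1: eta <- lam -> eps -> zeta <- delta -> gamma -> kappa
  P2: eta <- lam -> eps -> zeta <- delta -> kappa
  P3: eta <- lam -> zeta <- delta -> gamma -> kappa
  P4: eta <- lam -> zeta <- delta -> kappa
  P5: eta <- delta -> gamma -> kappa
  P6: eta <- delta -> kappa
The empty set is not sufficient: P5 (eta <- delta -> gamma -> kappa) has no collider blocking it and no conditioned non-collider, so it is open.
Try {delta}:
  P1: blocked at collider zeta (neither it nor any descendant is in the conditioning set).
  P2: blocked at collider zeta (neither it nor any descendant is in the conditioning set).
  P3: blocked at collider zeta (neither it nor any descendant is in the conditioning set).
  P4: blocked at collider zeta (neither it nor any descendant is in the conditioning set).
  P5: blocked at fork node delta ∈ conditioning set.
  P6: blocked at fork node delta ∈ conditioning set.
{delta} contains no descendant of eta and blocks every backdoor path.
No other singleton works — e.g. {lam} leaves P5 open — so {delta} is the unique smallest valid adjustment set.

{delta}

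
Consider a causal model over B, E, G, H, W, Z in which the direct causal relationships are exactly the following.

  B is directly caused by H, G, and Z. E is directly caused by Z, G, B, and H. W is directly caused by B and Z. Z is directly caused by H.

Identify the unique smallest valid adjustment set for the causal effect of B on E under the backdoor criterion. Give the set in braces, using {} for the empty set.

{G, H, Z}

Variables eligible for adjustment (non-descendants of B, excluding B and E): {G, H, Z}.
Backdoor paths from B to E:
  P1: B <- H -> Z -> E
  P2: B <- H -> E
  P3: B <- Z <- H -> E
  P4: B <- Z -> E
  P5: B <- G -> E
The empty set is not sufficient: P1 (B <- H -> Z -> E) has no collider blocking it and no conditioned non-collider, so it is open.
Try {G, H, Z}:
  P1: blocked at fork node H ∈ conditioning set.
  P2: blocked at fork node H ∈ conditioning set.
  P3: blocked at chain node Z ∈ conditioning set.
  P4: blocked at fork node Z ∈ conditioning set.
  P5: blocked at fork node G ∈ conditioning set.
{G, H, Z} contains no descendant of B and blocks every backdoor path.
Every element of {G, H, Z} is needed (dropping G leaves P5 open; dropping H leaves P2 open; dropping Z leaves P4 open), so no proper subset is valid.
Among all size-3 subsets of the eligible variables, only {G, H, Z} blocks every backdoor path, so it is the unique smallest valid adjustment set.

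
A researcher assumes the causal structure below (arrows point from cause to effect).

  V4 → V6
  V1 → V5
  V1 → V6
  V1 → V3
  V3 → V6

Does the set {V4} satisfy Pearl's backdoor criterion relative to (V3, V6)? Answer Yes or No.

No

Backdoor paths from V3 to V6 (paths whose first edge points into V3):
  P1: V3 <- V1 -> V6
Condition 1 (no descendant of V3 in the set): holds — descendants of V3 are {V6}; none are in {V4}.
Condition 2 (every backdoor path blocked by {V4}):
  P1: open — no interior node is in the conditioning set.
{V4} does not satisfy the backdoor criterion.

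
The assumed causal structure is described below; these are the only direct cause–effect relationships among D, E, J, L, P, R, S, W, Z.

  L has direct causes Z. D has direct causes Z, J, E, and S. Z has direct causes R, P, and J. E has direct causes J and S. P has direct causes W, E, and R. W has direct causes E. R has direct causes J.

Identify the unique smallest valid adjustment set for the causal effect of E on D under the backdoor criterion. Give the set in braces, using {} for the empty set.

{J, S}

Variables eligible for adjustment (non-descendants of E, excluding E and D): {J, R, S}.
Backdoor paths from E to D:
  P1: E <- S -> D
  P2: E <- J -> R -> P -> Z -> D
  P3: E <- J -> R -> Z -> D
  P4: E <- J -> Z -> D
  P5: E <- J -> D
The empty set is not sufficient: P1 (E <- S -> D) has no collider blocking it and no conditioned non-collider, so it is open.
Try {J, S}:
  P1: blocked at fork node S ∈ conditioning set.
  P2: blocked at fork node J ∈ conditioning set.
  P3: blocked at fork node J ∈ conditioning set.
  P4: blocked at fork node J ∈ conditioning set.
  P5: blocked at fork node J ∈ conditioning set.
{J, S} contains no descendant of E and blocks every backdoor path.
Every element of {J, S} is needed (dropping J leaves P2 open; dropping S leaves P1 open), so no proper subset is valid.
Among all size-2 subsets of the eligible variables, only {J, S} blocks every backdoor path, so it is the unique smallest valid adjustment set.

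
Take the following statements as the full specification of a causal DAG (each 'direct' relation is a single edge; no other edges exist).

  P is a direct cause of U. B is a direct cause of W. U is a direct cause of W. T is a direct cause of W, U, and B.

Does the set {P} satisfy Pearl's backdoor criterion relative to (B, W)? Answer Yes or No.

No

Backdoor paths from B to W (paths whose first edge points into B):
  P1: B <- T -> U -> W
  P2: B <- T -> W
Condition 1 (no descendant of B in the set): holds — descendants of B are {W}; none are in {P}.
Condition 2 (every backdoor path blocked by {P}):
  P1: open — no interior node is in the conditioning set.
  P2: open — no interior node is in the conditioning set.
{P} does not satisfy the backdoor criterion.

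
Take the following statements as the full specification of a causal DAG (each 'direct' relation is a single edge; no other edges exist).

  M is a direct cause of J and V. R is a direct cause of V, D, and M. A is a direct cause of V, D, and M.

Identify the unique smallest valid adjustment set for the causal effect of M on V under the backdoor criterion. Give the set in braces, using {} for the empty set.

Variables eligible for adjustment (non-descendants of M, excluding M and V): {A, D, R}.
Backdoor paths from M to V:
  P1: M <- A -> D <- R -> V
  P2: M <- A -> V
  P3: M <- R -> D <- A -> V
  P4: M <- R -> V
The empty set is not sufficient: P2 (M <- A -> V) has no collider blocking it and no conditioned non-collider, so it is open.
Try {A, R}:
  P1: blocked at fork node A ∈ conditioning set.
  P2: blocked at fork node A ∈ conditioning set.
  P3: blocked at fork node R ∈ conditioning set.
  P4: blocked at fork node R ∈ conditioning set.
{A, R} contains no descendant of M and blocks every backdoor path.
Every element of {A, R} is needed (dropping A leaves P2 open; dropping R leaves P4 open), so no proper subset is valid.
Among all size-2 subsets of the eligible variables, only {A, R} blocks every backdoor path, so it is the unique smallest valid adjustment set.

{A, R}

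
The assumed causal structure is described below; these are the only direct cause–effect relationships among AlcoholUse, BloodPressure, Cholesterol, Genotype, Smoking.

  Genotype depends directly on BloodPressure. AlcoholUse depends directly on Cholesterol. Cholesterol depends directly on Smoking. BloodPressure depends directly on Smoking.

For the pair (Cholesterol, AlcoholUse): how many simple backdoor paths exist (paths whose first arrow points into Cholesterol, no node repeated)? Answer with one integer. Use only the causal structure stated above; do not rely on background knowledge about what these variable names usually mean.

0

A backdoor path from Cholesterol to AlcoholUse is any simple undirected path whose first edge points into Cholesterol (i.e. leaves Cholesterol via a parent).
Parents of Cholesterol: {Smoking}.
No simple path from any parent of Cholesterol reaches AlcoholUse without revisiting Cholesterol, so there are no backdoor paths.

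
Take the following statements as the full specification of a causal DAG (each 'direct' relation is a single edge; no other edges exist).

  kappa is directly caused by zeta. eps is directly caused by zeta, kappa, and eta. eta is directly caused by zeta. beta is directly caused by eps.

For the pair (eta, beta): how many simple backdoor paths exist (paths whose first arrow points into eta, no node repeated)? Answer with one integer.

2

A backdoor path from eta to beta is any simple undirected path whose first edge points into eta (i.e. leaves eta via a parent).
Parents of eta: {zeta}.
Enumerating:
  P1: eta <- zeta -> kappa -> eps -> beta
  P2: eta <- zeta -> eps -> beta
That exhausts the simple backdoor paths. Count: 2.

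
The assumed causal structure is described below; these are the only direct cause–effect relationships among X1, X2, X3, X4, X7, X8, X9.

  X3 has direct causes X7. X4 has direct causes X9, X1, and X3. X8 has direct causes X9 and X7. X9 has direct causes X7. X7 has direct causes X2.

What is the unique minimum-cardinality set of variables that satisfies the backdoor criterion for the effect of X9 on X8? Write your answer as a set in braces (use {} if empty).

{X7}

Variables eligible for adjustment (non-descendants of X9, excluding X9 and X8): {X1, X2, X3, X7}.
Backdoor paths from X9 to X8:
  P1: X9 <- X7 -> X8
The empty set is not sufficient: P1 (X9 <- X7 -> X8) has no collider blocking it and no conditioned non-collider, so it is open.
Try {X7}:
  P1: blocked at fork node X7 ∈ conditioning set.
{X7} contains no descendant of X9 and blocks every backdoor path.
No other singleton works — e.g. {X2} leaves P1 open — so {X7} is the unique smallest valid adjustment set.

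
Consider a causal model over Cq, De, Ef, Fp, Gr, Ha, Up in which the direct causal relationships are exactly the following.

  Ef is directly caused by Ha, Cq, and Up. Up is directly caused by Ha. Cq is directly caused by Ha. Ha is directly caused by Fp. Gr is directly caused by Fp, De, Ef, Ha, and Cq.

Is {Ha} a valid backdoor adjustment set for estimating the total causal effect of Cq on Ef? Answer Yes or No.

Backdoor paths from Cq to Ef (paths whose first edge points into Cq):
  P1: Cq <- Ha <- Fp -> Gr <- Ef
  P2: Cq <- Ha -> Up -> Ef
  P3: Cq <- Ha -> Ef
  P4: Cq <- Ha -> Gr <- Ef
Condition 1 (no descendant of Cq in the set): holds — descendants of Cq are {Ef, Gr}; none are in {Ha}.
Condition 2 (every backdoor path blocked by {Ha}):
  P1: blocked at chain node Ha ∈ conditioning set.
  P2: blocked at fork node Ha ∈ conditioning set.
  P3: blocked at fork node Ha ∈ conditioning set.
  P4: blocked at fork node Ha ∈ conditioning set.
{Ha} satisfies the backdoor criterion.

Yes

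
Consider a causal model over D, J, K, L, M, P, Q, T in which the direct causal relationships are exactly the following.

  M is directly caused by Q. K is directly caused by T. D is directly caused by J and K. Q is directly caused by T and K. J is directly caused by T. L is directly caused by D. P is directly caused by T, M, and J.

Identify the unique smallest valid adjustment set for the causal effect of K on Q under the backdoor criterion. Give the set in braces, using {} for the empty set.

Variables eligible for adjustment (non-descendants of K, excluding K and Q): {J, T}.
Backdoor paths from K to Q:
  P1: K <- T -> J -> P <- M <- Q
  P2: K <- T -> Q
  P3: K <- T -> P <- M <- Q
The empty set is not sufficient: P2 (K <- T -> Q) has no collider blocking it and no conditioned non-collider, so it is open.
Try {T}:
  P1: blocked at fork node T ∈ conditioning set.
  P2: blocked at fork node T ∈ conditioning set.
  P3: blocked at fork node T ∈ conditioning set.
{T} contains no descendant of K and blocks every backdoor path.
No other singleton works — e.g. {J} leaves P2 open — so {T} is the unique smallest valid adjustment set.

{T}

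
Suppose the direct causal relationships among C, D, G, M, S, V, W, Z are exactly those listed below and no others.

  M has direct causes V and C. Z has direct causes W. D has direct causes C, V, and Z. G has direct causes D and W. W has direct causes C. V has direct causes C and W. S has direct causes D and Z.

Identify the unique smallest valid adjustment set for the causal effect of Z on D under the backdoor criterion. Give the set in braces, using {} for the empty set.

Variables eligible for adjustment (non-descendants of Z, excluding Z and D): {C, M, V, W}.
Backdoor paths from Z to D:
  P1: Z <- W <- C -> V -> D
  P2: Z <- W <- C -> D
  P3: Z <- W <- C -> M <- V -> D
  P4: Z <- W -> V <- C -> D
  P5: Z <- W -> V -> D
  P6: Z <- W -> V -> M <- C -> D
  P7: Z <- W -> G <- D
The empty set is not sufficient: P1 (Z <- W <- C -> V -> D) has no collider blocking it and no conditioned non-collider, so it is open.
Try {W}:
  P1: blocked at chain node W ∈ conditioning set.
  P2: blocked at chain node W ∈ conditioning set.
  P3: blocked at chain node W ∈ conditioning set.
  P4: blocked at fork node W ∈ conditioning set.
  P5: blocked at fork node W ∈ conditioning set.
  P6: blocked at fork node W ∈ conditioning set.
  P7: blocked at fork node W ∈ conditioning set.
{W} contains no descendant of Z and blocks every backdoor path.
No other singleton works — e.g. {C} leaves P5 open — so {W} is the unique smallest valid adjustment set.

{W}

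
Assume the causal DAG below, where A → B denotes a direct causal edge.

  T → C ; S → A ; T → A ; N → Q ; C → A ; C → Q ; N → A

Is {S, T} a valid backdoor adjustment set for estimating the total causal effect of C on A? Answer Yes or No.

Backdoor paths from C to A (paths whose first edge points into C):
  P1: C <- T -> A
Condition 1 (no descendant of C in the set): holds — descendants of C are {A, Q}; none are in {S, T}.
Condition 2 (every backdoor path blocked by {S, T}):
  P1: blocked at fork node T ∈ conditioning set.
{S, T} satisfies the backdoor criterion.

Yes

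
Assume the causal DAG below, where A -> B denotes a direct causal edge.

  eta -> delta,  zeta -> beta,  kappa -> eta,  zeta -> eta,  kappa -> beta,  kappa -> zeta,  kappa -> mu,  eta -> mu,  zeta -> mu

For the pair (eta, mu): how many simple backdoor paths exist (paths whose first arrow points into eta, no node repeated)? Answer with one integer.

A backdoor path from eta to mu is any simple undirected path whose first edge points into eta (i.e. leaves eta via a parent).
Parents of eta: {kappa, zeta}.
Enumerating:
  P1: eta <- kappa -> zeta -> mu
  P2: eta <- kappa -> beta <- zeta -> mu
  P3: eta <- kappa -> mu
  P4: eta <- zeta <- kappa -> mu
  P5: eta <- zeta -> beta <- kappa -> mu
  P6: eta <- zeta -> mu
That exhausts the simple backdoor paths. Count: 6.

6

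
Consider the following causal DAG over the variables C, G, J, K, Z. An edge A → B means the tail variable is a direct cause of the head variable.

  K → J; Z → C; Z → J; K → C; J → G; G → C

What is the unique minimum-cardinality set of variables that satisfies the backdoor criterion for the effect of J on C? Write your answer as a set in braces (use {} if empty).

Variables eligible for adjustment (non-descendants of J, excluding J and C): {K, Z}.
Backdoor paths from J to C:
  P1: J <- Z -> C
  P2: J <- K -> C
The empty set is not sufficient: P1 (J <- Z -> C) has no collider blocking it and no conditioned non-collider, so it is open.
Try {K, Z}:
  P1: blocked at fork node Z ∈ conditioning set.
  P2: blocked at fork node K ∈ conditioning set.
{K, Z} contains no descendant of J and blocks every backdoor path.
Every element of {K, Z} is needed (dropping K leaves P2 open; dropping Z leaves P1 open), so no proper subset is valid.
Among all size-2 subsets of the eligible variables, only {K, Z} blocks every backdoor path, so it is the unique smallest valid adjustment set.

{K, Z}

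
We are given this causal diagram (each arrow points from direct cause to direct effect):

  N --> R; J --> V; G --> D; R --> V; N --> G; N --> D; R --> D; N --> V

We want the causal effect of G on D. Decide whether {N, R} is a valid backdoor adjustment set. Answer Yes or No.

Yes

Backdoor paths from G to D (paths whose first edge points into G):
  P1: G <- N -> R -> D
  P2: G <- N -> V <- R -> D
  P3: G <- N -> D
Condition 1 (no descendant of G in the set): holds — descendants of G are {D}; none are in {N, R}.
Condition 2 (every backdoor path blocked by {N, R}):
  P1: blocked at fork node N ∈ conditioning set.
  P2: blocked at fork node N ∈ conditioning set.
  P3: blocked at fork node N ∈ conditioning set.
{N, R} satisfies the backdoor criterion.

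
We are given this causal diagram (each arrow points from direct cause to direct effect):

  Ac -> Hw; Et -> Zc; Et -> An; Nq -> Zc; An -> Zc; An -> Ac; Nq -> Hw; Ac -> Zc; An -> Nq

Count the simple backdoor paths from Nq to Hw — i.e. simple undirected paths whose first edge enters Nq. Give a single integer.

A backdoor path from Nq to Hw is any simple undirected path whose first edge points into Nq (i.e. leaves Nq via a parent).
Parents of Nq: {An}.
Enumerating:
  P1: Nq <- An <- Et -> Zc <- Ac -> Hw
  P2: Nq <- An -> Ac -> Hw
  P3: Nq <- An -> Zc <- Ac -> Hw
That exhausts the simple backdoor paths. Count: 3.

3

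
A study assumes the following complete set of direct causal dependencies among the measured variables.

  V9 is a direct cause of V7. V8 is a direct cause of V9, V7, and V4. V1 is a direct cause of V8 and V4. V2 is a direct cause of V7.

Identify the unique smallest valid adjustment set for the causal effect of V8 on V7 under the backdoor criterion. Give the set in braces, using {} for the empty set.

Variables eligible for adjustment (non-descendants of V8, excluding V8 and V7): {V1, V2}.
Backdoor paths from V8 to V7:
  (none)
With no backdoor paths the empty set already satisfies the criterion, and it is trivially minimal.

{}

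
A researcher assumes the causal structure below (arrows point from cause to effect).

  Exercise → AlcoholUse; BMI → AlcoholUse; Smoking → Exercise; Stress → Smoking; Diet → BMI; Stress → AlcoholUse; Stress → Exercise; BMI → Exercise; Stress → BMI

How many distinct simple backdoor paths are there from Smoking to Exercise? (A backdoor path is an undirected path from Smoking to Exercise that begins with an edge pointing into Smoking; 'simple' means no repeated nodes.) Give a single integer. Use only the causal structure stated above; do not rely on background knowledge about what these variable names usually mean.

5

A backdoor path from Smoking to Exercise is any simple undirected path whose first edge points into Smoking (i.e. leaves Smoking via a parent).
Parents of Smoking: {Stress}.
Enumerating:
  P1: Smoking <- Stress -> BMI -> Exercise
  P2: Smoking <- Stress -> BMI -> AlcoholUse <- Exercise
  P3: Smoking <- Stress -> Exercise
  P4: Smoking <- Stress -> AlcoholUse <- BMI -> Exercise
  P5: Smoking <- Stress -> AlcoholUse <- Exercise
That exhausts the simple backdoor paths. Count: 5.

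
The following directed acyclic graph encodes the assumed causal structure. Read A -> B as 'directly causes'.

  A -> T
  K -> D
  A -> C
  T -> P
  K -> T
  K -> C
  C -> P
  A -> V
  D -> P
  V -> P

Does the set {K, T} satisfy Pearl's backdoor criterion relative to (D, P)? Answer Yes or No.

Yes

Backdoor paths from D to P (paths whose first edge points into D):
  P1: D <- K -> T <- A -> C -> P
  P2: D <- K -> T <- A -> V -> P
  P3: D <- K -> T -> P
  P4: D <- K -> C <- A -> T -> P
  P5: D <- K -> C <- A -> V -> P
  P6: D <- K -> C -> P
Condition 1 (no descendant of D in the set): holds — descendants of D are {P}; none are in {K, T}.
Condition 2 (every backdoor path blocked by {K, T}):
  P1: blocked at fork node K ∈ conditioning set.
  P2: blocked at fork node K ∈ conditioning set.
  P3: blocked at fork node K ∈ conditioning set.
  P4: blocked at fork node K ∈ conditioning set.
  P5: blocked at fork node K ∈ conditioning set.
  P6: blocked at fork node K ∈ conditioning set.
{K, T} satisfies the backdoor criterion.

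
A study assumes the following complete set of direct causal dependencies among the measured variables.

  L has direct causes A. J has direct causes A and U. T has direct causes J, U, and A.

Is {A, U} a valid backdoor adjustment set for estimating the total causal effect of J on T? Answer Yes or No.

Backdoor paths from J to T (paths whose first edge points into J):
  P1: J <- A -> T
  P2: J <- U -> T
Condition 1 (no descendant of J in the set): holds — descendants of J are {T}; none are in {A, U}.
Condition 2 (every backdoor path blocked by {A, U}):
  P1: blocked at fork node A ∈ conditioning set.
  P2: blocked at fork node U ∈ conditioning set.
{A, U} satisfies the backdoor criterion.

Yes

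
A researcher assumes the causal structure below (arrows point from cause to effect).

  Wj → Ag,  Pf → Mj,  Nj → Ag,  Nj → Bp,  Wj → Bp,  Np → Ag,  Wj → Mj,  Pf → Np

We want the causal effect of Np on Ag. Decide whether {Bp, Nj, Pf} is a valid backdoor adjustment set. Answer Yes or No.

Yes

Backdoor paths from Np to Ag (paths whose first edge points into Np):
  P1: Np <- Pf -> Mj <- Wj -> Bp <- Nj -> Ag
  P2: Np <- Pf -> Mj <- Wj -> Ag
Condition 1 (no descendant of Np in the set): holds — descendants of Np are {Ag}; none are in {Bp, Nj, Pf}.
Condition 2 (every backdoor path blocked by {Bp, Nj, Pf}):
  P1: blocked at fork node Pf ∈ conditioning set.
  P2: blocked at fork node Pf ∈ conditioning set.
{Bp, Nj, Pf} satisfies the backdoor criterion.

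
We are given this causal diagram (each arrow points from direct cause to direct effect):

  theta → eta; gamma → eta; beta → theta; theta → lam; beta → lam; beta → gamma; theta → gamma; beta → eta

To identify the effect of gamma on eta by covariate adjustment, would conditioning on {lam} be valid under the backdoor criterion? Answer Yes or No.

Backdoor paths from gamma to eta (paths whose first edge points into gamma):
  P1: gamma <- beta -> theta -> eta
  P2: gamma <- beta -> lam <- theta -> eta
  P3: gamma <- beta -> eta
  P4: gamma <- theta <- beta -> eta
  P5: gamma <- theta -> lam <- beta -> eta
  P6: gamma <- theta -> eta
Condition 1 (no descendant of gamma in the set): holds — descendants of gamma are {eta}; none are in {lam}.
Condition 2 (every backdoor path blocked by {lam}):
  P1: open — no interior node is in the conditioning set.
  P2: open — collider(s) lam are conditioned on (or have a conditioned descendant) and no non-collider on the path is in the set.
  P3: open — no interior node is in the conditioning set.
  P4: open — no interior node is in the conditioning set.
  P5: open — collider(s) lam are conditioned on (or have a conditioned descendant) and no non-collider on the path is in the set.
  P6: open — no interior node is in the conditioning set.
{lam} does not satisfy the backdoor criterion.

No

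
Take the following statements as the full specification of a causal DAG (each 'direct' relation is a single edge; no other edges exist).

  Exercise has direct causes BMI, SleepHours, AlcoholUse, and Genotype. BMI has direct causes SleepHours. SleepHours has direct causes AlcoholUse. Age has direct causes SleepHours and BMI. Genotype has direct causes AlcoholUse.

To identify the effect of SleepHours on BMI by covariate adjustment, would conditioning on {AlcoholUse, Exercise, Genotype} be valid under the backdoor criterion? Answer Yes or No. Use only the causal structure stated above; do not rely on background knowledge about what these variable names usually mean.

No

Backdoor paths from SleepHours to BMI (paths whose first edge points into SleepHours):
  P1: SleepHours <- AlcoholUse -> Genotype -> Exercise <- BMI
  P2: SleepHours <- AlcoholUse -> Exercise <- BMI
Condition 1 (no descendant of SleepHours in the set): FAILS — Exercise is a descendant of SleepHours.
Condition 2 (every backdoor path blocked by {AlcoholUse, Exercise, Genotype}):
  P1: blocked at fork node AlcoholUse ∈ conditioning set.
  P2: blocked at fork node AlcoholUse ∈ conditioning set.
{AlcoholUse, Exercise, Genotype} does not satisfy the backdoor criterion.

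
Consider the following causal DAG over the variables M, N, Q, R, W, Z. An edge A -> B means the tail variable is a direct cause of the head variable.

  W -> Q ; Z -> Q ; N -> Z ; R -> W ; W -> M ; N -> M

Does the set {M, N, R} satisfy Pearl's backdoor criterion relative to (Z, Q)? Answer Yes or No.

Backdoor paths from Z to Q (paths whose first edge points into Z):
  P1: Z <- N -> M <- W -> Q
Condition 1 (no descendant of Z in the set): holds — descendants of Z are {Q}; none are in {M, N, R}.
Condition 2 (every backdoor path blocked by {M, N, R}):
  P1: blocked at fork node N ∈ conditioning set.
{M, N, R} satisfies the backdoor criterion.

Yes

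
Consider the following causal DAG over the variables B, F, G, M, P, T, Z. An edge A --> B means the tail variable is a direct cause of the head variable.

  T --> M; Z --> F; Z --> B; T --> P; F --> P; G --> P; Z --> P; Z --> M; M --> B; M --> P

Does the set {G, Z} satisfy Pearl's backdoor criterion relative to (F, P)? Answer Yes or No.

Yes

Backdoor paths from F to P (paths whose first edge points into F):
  P1: F <- Z -> M <- T -> P
  P2: F <- Z -> M -> P
  P3: F <- Z -> P
  P4: F <- Z -> B <- M <- T -> P
  P5: F <- Z -> B <- M -> P
Condition 1 (no descendant of F in the set): holds — descendants of F are {P}; none are in {G, Z}.
Condition 2 (every backdoor path blocked by {G, Z}):
  P1: blocked at fork node Z ∈ conditioning set.
  P2: blocked at fork node Z ∈ conditioning set.
  P3: blocked at fork node Z ∈ conditioning set.
  P4: blocked at fork node Z ∈ conditioning set.
  P5: blocked at fork node Z ∈ conditioning set.
{G, Z} satisfies the backdoor criterion.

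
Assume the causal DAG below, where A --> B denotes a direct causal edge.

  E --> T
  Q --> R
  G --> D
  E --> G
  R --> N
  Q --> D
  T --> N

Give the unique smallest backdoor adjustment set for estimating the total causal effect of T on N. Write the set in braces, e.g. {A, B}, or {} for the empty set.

Variables eligible for adjustment (non-descendants of T, excluding T and N): {D, E, G, Q, R}.
Backdoor paths from T to N:
  P1: T <- E -> G -> D <- Q -> R -> N
Each backdoor path contains an unconditioned collider, so every path is already blocked with the empty conditioning set:
  P1: blocked at collider D (neither it nor any descendant is in the conditioning set).
The empty set is therefore the unique smallest valid set.

{}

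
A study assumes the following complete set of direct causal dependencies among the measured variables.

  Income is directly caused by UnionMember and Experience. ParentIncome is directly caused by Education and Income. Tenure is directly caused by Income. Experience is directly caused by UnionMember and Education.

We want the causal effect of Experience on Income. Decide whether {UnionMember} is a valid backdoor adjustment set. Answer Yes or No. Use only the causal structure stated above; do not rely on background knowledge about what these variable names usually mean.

Yes

Backdoor paths from Experience to Income (paths whose first edge points into Experience):
  P1: Experience <- UnionMember -> Income
  P2: Experience <- Education -> ParentIncome <- Income
Condition 1 (no descendant of Experience in the set): holds — descendants of Experience are {Income, ParentIncome, Tenure}; none are in {UnionMember}.
Condition 2 (every backdoor path blocked by {UnionMember}):
  P1: blocked at fork node UnionMember ∈ conditioning set.
  P2: blocked at collider ParentIncome (neither it nor any descendant is in the conditioning set).
{UnionMember} satisfies the backdoor criterion.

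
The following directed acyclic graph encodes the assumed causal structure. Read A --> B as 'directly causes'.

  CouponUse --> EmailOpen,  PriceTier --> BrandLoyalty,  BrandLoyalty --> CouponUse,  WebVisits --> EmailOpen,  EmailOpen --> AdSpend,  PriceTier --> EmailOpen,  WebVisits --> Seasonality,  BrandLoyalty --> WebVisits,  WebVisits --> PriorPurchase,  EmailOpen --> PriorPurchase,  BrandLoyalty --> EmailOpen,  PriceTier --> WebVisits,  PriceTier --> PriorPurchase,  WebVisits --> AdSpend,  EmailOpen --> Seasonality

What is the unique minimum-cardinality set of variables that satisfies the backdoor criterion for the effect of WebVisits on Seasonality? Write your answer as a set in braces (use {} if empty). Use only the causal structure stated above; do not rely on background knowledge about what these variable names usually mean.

{BrandLoyalty, PriceTier}

Variables eligible for adjustment (non-descendants of WebVisits, excluding WebVisits and Seasonality): {BrandLoyalty, CouponUse, PriceTier}.
Backdoor paths from WebVisits to Seasonality:
  P1: WebVisits <- PriceTier -> BrandLoyalty -> CouponUse -> EmailOpen -> Seasonality
  P2: WebVisits <- PriceTier -> BrandLoyalty -> EmailOpen -> Seasonality
  P3: WebVisits <- PriceTier -> EmailOpen -> Seasonality
  P4: WebVisits <- PriceTier -> PriorPurchase <- EmailOpen -> Seasonality
  P5: WebVisits <- BrandLoyalty <- PriceTier -> EmailOpen -> Seasonality
  P6: WebVisits <- BrandLoyalty <- PriceTier -> PriorPurchase <- EmailOpen -> Seasonality
  P7: WebVisits <- BrandLoyalty -> CouponUse -> EmailOpen -> Seasonality
  P8: WebVisits <- BrandLoyalty -> EmailOpen -> Seasonality
The empty set is not sufficient: P1 (WebVisits <- PriceTier -> BrandLoyalty -> CouponUse -> EmailOpen -> Seasonality) has no collider blocking it and no conditioned non-collider, so it is open.
Try {BrandLoyalty, PriceTier}:
  P1: blocked at fork node PriceTier ∈ conditioning set.
  P2: blocked at fork node PriceTier ∈ conditioning set.
  P3: blocked at fork node PriceTier ∈ conditioning set.
  P4: blocked at fork node PriceTier ∈ conditioning set.
  P5: blocked at chain node BrandLoyalty ∈ conditioning set.
  P6: blocked at chain node BrandLoyalty ∈ conditioning set.
  P7: blocked at fork node BrandLoyalty ∈ conditioning set.
  P8: blocked at fork node BrandLoyalty ∈ conditioning set.
{BrandLoyalty, PriceTier} contains no descendant of WebVisits and blocks every backdoor path.
Every element of {BrandLoyalty, PriceTier} is needed (dropping BrandLoyalty leaves P7 open; dropping PriceTier leaves P3 open), so no proper subset is valid.
Among all size-2 subsets of the eligible variables, only {BrandLoyalty, PriceTier} blocks every backdoor path, so it is the unique smallest valid adjustment set.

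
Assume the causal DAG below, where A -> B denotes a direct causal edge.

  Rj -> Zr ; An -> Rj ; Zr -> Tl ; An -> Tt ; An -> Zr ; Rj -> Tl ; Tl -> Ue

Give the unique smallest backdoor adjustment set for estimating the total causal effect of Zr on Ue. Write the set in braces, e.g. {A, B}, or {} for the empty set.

Variables eligible for adjustment (non-descendants of Zr, excluding Zr and Ue): {An, Rj, Tt}.
Backdoor paths from Zr to Ue:
  P1: Zr <- An -> Rj -> Tl -> Ue
  P2: Zr <- Rj -> Tl -> Ue
The empty set is not sufficient: P1 (Zr <- An -> Rj -> Tl -> Ue) has no collider blocking it and no conditioned non-collider, so it is open.
Try {Rj}:
  P1: blocked at chain node Rj ∈ conditioning set.
  P2: blocked at fork node Rj ∈ conditioning set.
{Rj} contains no descendant of Zr and blocks every backdoor path.
No other singleton works — e.g. {An} leaves P2 open — so {Rj} is the unique smallest valid adjustment set.

{Rj}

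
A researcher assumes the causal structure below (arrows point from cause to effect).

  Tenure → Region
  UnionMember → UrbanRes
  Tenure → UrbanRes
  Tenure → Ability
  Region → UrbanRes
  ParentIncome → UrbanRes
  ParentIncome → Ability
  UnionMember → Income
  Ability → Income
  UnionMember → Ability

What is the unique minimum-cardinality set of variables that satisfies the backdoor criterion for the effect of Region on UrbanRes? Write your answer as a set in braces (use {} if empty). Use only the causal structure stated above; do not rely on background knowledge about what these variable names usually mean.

{Tenure}

Variables eligible for adjustment (non-descendants of Region, excluding Region and UrbanRes): {Ability, Income, ParentIncome, Tenure, UnionMember}.
Backdoor paths from Region to UrbanRes:
  P1: Region <- Tenure -> Ability <- ParentIncome -> UrbanRes
  P2: Region <- Tenure -> Ability <- UnionMember -> UrbanRes
  P3: Region <- Tenure -> Ability -> Income <- UnionMember -> UrbanRes
  P4: Region <- Tenure -> UrbanRes
The empty set is not sufficient: P4 (Region <- Tenure -> UrbanRes) has no collider blocking it and no conditioned non-collider, so it is open.
Try {Tenure}:
  P1: blocked at fork node Tenure ∈ conditioning set.
  P2: blocked at fork node Tenure ∈ conditioning set.
  P3: blocked at fork node Tenure ∈ conditioning set.
  P4: blocked at fork node Tenure ∈ conditioning set.
{Tenure} contains no descendant of Region and blocks every backdoor path.
No other singleton works — e.g. {ParentIncome} leaves P4 open — so {Tenure} is the unique smallest valid adjustment set.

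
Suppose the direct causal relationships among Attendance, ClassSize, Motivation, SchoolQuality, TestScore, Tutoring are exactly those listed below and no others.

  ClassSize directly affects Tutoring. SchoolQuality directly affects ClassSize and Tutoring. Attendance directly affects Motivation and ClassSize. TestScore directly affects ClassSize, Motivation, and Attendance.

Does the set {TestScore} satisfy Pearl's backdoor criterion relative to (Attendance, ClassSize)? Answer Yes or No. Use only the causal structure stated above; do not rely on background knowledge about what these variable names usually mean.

Backdoor paths from Attendance to ClassSize (paths whose first edge points into Attendance):
  P1: Attendance <- TestScore -> ClassSize
Condition 1 (no descendant of Attendance in the set): holds — descendants of Attendance are {ClassSize, Motivation, Tutoring}; none are in {TestScore}.
Condition 2 (every backdoor path blocked by {TestScore}):
  P1: blocked at fork node TestScore ∈ conditioning set.
{TestScore} satisfies the backdoor criterion.

Yes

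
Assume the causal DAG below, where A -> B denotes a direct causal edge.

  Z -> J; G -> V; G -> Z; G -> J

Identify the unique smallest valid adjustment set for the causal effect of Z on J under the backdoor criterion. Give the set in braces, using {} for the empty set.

{G}

Variables eligible for adjustment (non-descendants of Z, excluding Z and J): {G, V}.
Backdoor paths from Z to J:
  P1: Z <- G -> J
The empty set is not sufficient: P1 (Z <- G -> J) has no collider blocking it and no conditioned non-collider, so it is open.
Try {G}:
  P1: blocked at fork node G ∈ conditioning set.
{G} contains no descendant of Z and blocks every backdoor path.
No other singleton works — e.g. {V} leaves P1 open — so {G} is the unique smallest valid adjustment set.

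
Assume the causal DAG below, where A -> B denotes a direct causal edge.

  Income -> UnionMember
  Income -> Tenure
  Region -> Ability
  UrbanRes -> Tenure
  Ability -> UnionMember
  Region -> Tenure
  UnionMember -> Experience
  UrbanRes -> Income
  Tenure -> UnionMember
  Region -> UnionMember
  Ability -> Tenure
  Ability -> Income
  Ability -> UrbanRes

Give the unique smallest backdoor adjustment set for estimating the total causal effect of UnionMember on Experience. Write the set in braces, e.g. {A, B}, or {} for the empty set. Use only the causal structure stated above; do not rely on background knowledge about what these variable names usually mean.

Variables eligible for adjustment (non-descendants of UnionMember, excluding UnionMember and Experience): {Ability, Income, Region, Tenure, UrbanRes}.
Backdoor paths from UnionMember to Experience:
  (none)
With no backdoor paths the empty set already satisfies the criterion, and it is trivially minimal.

{}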